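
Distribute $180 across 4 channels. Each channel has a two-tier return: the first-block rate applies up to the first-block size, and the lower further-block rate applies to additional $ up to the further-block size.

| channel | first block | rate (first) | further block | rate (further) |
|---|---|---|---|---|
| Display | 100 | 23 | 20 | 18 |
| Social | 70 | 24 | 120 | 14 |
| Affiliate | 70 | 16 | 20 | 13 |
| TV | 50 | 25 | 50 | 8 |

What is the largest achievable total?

4310

Treat each block as its own option and order by rate: TV/T1 25 > Social/T1 24 > Display/T1 23 > Display/T2 18 > Affiliate/T1 16 > Social/T2 14 > Affiliate/T2 13 > TV/T2 8.
TV T1 at 25: fill all 50 → 130 left.
Social T1 at 24: fill all 70 → 60 left.
Display/T1: +60 of 100 at 23; pool empty.
Total = 25×50 + 24×70 + 23×60 = 4310.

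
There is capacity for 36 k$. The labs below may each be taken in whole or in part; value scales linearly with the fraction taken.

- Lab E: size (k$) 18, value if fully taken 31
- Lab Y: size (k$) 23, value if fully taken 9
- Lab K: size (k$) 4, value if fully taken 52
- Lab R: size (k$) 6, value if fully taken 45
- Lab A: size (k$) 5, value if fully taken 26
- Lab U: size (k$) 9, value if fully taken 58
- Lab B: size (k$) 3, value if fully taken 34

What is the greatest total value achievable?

230.5

Rank by value-to-size ratio: Lab K 52/4≈13, Lab B 34/3≈11.3, Lab R 45/6≈7.5, Lab U 58/9≈6.44, Lab A 26/5≈5.2, Lab E 31/18≈1.72, Lab Y 9/23≈0.391.
All 4 k$ of Lab K fit (value 52) → 32 remain.
Take all of Lab B (3 k$, value 34) → 29 k$ left.
All 6 k$ of Lab R fit (value 45) → 23 remain.
Lab U: take in full, 9 k$ for value 58 → 14 left.
Take all of Lab A (5 k$, value 26) → 9 k$ left.
9 k$ left: a 9/18 share of Lab E gives 31×9/18 = 15.5.
Total value = 230.5.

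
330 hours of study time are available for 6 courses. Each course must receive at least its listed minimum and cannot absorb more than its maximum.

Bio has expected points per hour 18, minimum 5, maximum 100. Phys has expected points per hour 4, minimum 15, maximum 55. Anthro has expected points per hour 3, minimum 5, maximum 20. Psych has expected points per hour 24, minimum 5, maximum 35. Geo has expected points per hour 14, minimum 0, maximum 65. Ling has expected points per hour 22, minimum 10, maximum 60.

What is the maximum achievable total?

5135

Meeting every minimum uses 5+15+5+5+0+10 = 40 hours, leaving 290.
Order the courses by expected points per hour: Psych 24 > Ling 22 > Bio 18 > Geo 14 > Phys 4 > Anthro 3.
Psych takes 30 more to reach its cap of 35 ; 260 left.
Ling: +50 to 60 (cap) ; 210 left.
Bio: +95 to 100 (cap) ; 115 left.
Geo: +65 to 65 (cap) ; 50 left.
Phys: +40 to 55 (cap) ; 10 left.
Anthro has room for 15 more but only 10 remain, so it gets 15.
Total = 18×100 + 4×55 + 3×15 + 24×35 + 14×65 + 22×60 = 5135.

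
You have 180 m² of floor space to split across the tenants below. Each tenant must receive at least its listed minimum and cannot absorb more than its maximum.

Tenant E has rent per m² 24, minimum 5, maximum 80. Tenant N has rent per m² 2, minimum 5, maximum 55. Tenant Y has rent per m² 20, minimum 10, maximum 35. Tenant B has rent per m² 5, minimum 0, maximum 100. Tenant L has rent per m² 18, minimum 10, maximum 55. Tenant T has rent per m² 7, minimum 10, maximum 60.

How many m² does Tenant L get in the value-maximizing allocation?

Meeting every minimum uses 5+5+10+0+10+10 = 40 m², leaving 140.
Highest rent per m² first: Tenant E 24 > Tenant Y 20 > Tenant L 18 > Tenant T 7 > Tenant B 5 > Tenant N 2.
Tenant E: +75 to 80 (cap) → 65 left.
Tenant Y: +25 to 35 (cap) → 40 left.
Tenant L: +40 (room for 45) → 50. Pool exhausted.

50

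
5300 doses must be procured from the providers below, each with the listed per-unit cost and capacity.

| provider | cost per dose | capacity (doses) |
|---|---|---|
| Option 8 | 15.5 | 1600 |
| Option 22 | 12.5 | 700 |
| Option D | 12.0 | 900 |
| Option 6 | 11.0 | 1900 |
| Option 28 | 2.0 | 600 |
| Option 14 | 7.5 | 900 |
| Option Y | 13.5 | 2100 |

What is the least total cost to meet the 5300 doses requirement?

Use providers in increasing cost order.
Take 600 from Option 28 at 2.0 ; need 4700 more.
Option 14 at 7.5: take all 900 doses ; 3800 still needed.
Option 6 (11.0): use full 1900 ; 1900 doses to go.
Option D (12.0): use full 900 ; 1000 doses to go.
Option 22 at 12.5: take all 700 doses ; 300 still needed.
Option Y at 13.5: take 300 of its 2100 ; requirement met.
Option 8: unused.
Cost = 600×2.0 + 900×7.5 + 1900×11.0 + 900×12.0 + 700×12.5 + 300×13.5 = 52450.

52450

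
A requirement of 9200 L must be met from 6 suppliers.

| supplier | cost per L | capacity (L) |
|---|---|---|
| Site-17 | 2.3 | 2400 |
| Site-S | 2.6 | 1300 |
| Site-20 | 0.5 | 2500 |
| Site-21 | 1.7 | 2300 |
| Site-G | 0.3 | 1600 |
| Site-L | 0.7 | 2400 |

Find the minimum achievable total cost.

Fill from the cheapest supplier first.
Site-G (0.3): use full 1600 — 7600 L to go.
Site-20 at 0.5: take all 2500 L — 5100 still needed.
Take 2400 from Site-L at 0.7 — need 2700 more.
Site-21 (1.7): use full 2300 — 400 L to go.
Take 400 from Site-17 at 2.3 to finish.
Site-S: unused.
Cost = 1600×0.3 + 2500×0.5 + 2400×0.7 + 2300×1.7 + 400×2.3 = 8240.

8240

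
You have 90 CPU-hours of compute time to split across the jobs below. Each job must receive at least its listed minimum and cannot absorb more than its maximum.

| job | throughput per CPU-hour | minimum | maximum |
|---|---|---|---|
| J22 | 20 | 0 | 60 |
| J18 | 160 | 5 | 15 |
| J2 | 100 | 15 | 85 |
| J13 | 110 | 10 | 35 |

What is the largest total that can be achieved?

10250

Meeting every minimum uses 0+5+15+10 = 30 CPU-hours, leaving 60.
Rank by throughput per CPU-hour: J18 160 > J13 110 > J2 100 > J22 20.
J18: +10 to 15 (cap) ; 50 left.
J13: +25 to 35 (cap) ; 25 left.
J2: +25 (room for 70) → 40. Pool exhausted.
Total = 160×15 + 100×40 + 110×35 = 10250.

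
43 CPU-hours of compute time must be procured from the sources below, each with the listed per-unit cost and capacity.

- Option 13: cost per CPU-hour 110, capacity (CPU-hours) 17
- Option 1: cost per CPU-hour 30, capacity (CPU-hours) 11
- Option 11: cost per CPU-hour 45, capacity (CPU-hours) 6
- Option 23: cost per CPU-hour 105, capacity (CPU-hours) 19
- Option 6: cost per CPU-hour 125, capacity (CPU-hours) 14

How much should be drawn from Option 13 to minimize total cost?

Fill from the cheapest source first.
Option 1 at 30: take all 11 CPU-hours → 32 still needed.
Option 11 at 45: take all 6 CPU-hours → 26 still needed.
Take 19 from Option 23 at 105 → need 7 more.
Option 13 (110): take the remaining 7 → done.
Option 6: unused.

7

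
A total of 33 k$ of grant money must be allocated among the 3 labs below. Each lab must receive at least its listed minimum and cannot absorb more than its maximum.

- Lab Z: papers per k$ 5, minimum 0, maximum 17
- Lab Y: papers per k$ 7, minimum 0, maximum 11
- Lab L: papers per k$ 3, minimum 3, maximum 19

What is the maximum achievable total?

177

Meeting every minimum uses 0+0+3 = 3 k$, leaving 30.
Order the labs by papers per k$: Lab Y 7 > Lab Z 5 > Lab L 3.
Lab Y takes 11 more to reach its cap of 11 ; 19 left.
Lab Z: +17 to 17 (cap) ; 2 left.
Lab L: +2 (room for 16) → 5. Pool exhausted.
Total = 5×17 + 7×11 + 3×5 = 177.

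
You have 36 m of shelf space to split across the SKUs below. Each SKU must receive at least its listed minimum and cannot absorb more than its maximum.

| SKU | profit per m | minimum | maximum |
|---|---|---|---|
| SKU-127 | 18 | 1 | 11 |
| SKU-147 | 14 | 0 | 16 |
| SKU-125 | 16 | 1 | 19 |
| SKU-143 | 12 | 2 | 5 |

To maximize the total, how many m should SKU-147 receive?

4

Meeting every minimum uses 1+0+1+2 = 4 m, leaving 32.
Order the SKUs by profit per m: SKU-127 18 > SKU-125 16 > SKU-147 14 > SKU-143 12.
SKU-127 takes 10 more to reach its cap of 11 ; 22 left.
Give SKU-125 18 more to hit its cap of 19 ; 4 left.
SKU-147 has room for 16 more but only 4 remain, so it gets 4.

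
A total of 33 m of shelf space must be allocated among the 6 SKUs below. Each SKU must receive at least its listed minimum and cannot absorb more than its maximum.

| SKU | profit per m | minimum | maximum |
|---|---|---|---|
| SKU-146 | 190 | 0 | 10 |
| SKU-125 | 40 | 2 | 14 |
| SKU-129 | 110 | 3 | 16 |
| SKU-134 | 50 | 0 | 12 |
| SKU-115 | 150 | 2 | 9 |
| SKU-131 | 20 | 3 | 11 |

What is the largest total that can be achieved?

Meeting every minimum uses 0+2+3+0+2+3 = 10 m, leaving 23.
Highest profit per m first: SKU-146 190 > SKU-115 150 > SKU-129 110 > SKU-134 50 > SKU-125 40 > SKU-131 20.
SKU-146 takes 10 more to reach its cap of 10 — 13 left.
Give SKU-115 7 more to hit its cap of 9 — 6 left.
SKU-129: +6 (room for 13) → 9. Pool exhausted.
Total = 190×10 + 40×2 + 110×9 + 150×9 + 20×3 = 4380.

4380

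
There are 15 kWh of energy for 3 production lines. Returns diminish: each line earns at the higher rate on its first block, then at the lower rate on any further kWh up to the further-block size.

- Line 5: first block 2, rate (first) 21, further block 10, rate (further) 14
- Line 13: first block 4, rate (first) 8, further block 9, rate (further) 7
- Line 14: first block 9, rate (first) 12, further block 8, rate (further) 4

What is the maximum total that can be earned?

218

Rank every tier by rate: Line 5/first 21 > Line 5/second 14 > Line 14/first 12 > Line 13/first 8 > Line 13/second 7 > Line 14/second 4.
Line 5/first (21): +2 — 13 left.
Line 5/second (14): +10 — 3 left.
3 remain; put them into Line 14 first at 12.
Total = 21×2 + 14×10 + 12×3 = 218.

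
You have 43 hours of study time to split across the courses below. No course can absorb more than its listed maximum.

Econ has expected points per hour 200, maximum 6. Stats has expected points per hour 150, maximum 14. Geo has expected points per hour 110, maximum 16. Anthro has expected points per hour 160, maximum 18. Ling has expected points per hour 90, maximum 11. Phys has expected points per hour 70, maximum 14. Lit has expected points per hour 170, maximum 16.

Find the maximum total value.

7250

Highest expected points per hour first: Econ 200 > Lit 170 > Anthro 160 > Stats 150 > Geo 110 > Ling 90 > Phys 70.
Econ: +6 to 6 (cap) ; 37 left.
Give Lit 16 to hit its cap of 16 ; 21 left.
Anthro takes 18 to reach its cap of 18 ; 3 left.
Stats has room for 14 but only 3 remain, so it gets 3.
Total = 200×6 + 150×3 + 160×18 + 170×16 = 7250.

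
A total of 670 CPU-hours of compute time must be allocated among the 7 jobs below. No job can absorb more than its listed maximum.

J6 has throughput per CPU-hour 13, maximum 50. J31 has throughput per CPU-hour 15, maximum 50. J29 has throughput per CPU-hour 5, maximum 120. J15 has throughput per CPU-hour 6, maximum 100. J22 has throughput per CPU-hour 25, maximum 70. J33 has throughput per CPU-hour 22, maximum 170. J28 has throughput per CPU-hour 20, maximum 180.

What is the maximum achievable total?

11340

Rank by throughput per CPU-hour: J22 25 > J33 22 > J28 20 > J31 15 > J6 13 > J15 6 > J29 5.
J22 takes 70 to reach its cap of 70 → 600 left.
J33: +170 to 170 (cap) → 430 left.
J28 takes 180 to reach its cap of 180 → 250 left.
J31: +50 to 50 (cap) → 200 left.
Give J6 50 to hit its cap of 50 → 150 left.
Give J15 100 to hit its cap of 100 → 50 left.
Only 50 left; J29 takes them to reach 50.
Total = 13×50 + 15×50 + 5×50 + 6×100 + 25×70 + 22×170 + 20×180 = 11340.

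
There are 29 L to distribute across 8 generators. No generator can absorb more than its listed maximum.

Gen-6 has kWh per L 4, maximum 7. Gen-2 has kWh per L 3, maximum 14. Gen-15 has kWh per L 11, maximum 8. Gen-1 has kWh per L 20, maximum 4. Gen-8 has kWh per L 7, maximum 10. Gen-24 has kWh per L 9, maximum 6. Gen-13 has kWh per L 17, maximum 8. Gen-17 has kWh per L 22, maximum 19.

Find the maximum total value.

600

Order the generators by kWh per L: Gen-17 22 > Gen-1 20 > Gen-13 17 > Gen-15 11 > Gen-24 9 > Gen-8 7 > Gen-6 4 > Gen-2 3.
Gen-17 takes 19 to reach its cap of 19 → 10 left.
Give Gen-1 4 to hit its cap of 4 → 6 left.
Gen-13: +6 (room for 8) → 6. Pool exhausted.
Total = 20×4 + 17×6 + 22×19 = 600.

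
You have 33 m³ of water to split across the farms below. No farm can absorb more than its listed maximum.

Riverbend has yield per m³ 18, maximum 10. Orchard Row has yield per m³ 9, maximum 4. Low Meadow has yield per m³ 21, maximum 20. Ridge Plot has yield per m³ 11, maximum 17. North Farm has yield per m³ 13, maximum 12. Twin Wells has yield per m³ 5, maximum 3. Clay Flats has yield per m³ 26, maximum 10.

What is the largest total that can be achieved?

Order the farms by yield per m³: Clay Flats 26 > Low Meadow 21 > Riverbend 18 > North Farm 13 > Ridge Plot 11 > Orchard Row 9 > Twin Wells 5.
Give Clay Flats 10 to hit its cap of 10 → 23 left.
Low Meadow takes 20 to reach its cap of 20 → 3 left.
Riverbend: +3 (room for 10) → 3. Pool exhausted.
Total = 18×3 + 21×20 + 26×10 = 734.

734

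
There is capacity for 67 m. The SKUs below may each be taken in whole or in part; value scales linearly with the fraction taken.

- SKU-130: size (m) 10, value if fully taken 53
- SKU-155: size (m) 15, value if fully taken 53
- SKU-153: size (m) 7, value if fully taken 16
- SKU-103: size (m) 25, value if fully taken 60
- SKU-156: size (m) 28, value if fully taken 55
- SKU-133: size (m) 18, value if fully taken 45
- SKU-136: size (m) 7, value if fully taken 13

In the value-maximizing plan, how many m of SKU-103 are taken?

24

Sort by value density: SKU-130 53/10≈5.3, SKU-155 53/15≈3.53, SKU-133 45/18≈2.5, SKU-103 60/25≈2.4, SKU-153 16/7≈2.29, SKU-156 55/28≈1.96, SKU-136 13/7≈1.86.
SKU-130: take in full, 10 m for value 53 — 57 left.
SKU-155: take in full, 15 m for value 53 — 42 left.
Take all of SKU-133 (18 m, value 45) — 24 m left.
Only 24 m remain; take 24/25 of SKU-103 for value 60×24/25 = 57.6.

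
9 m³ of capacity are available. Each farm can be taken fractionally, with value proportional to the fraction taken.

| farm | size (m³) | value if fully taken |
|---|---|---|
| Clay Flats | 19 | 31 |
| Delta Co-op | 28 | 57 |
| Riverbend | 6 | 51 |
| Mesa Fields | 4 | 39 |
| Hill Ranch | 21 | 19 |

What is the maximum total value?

81.5

Sort by value density: Mesa Fields 39/4≈9.75, Riverbend 51/6≈8.5, Delta Co-op 57/28≈2.04, Clay Flats 31/19≈1.63, Hill Ranch 19/21≈0.905.
All 4 m³ of Mesa Fields fit (value 39) — 5 remain.
5 m³ left: a 5/6 share of Riverbend gives 51×5/6 = 42.5.
Total value = 81.5.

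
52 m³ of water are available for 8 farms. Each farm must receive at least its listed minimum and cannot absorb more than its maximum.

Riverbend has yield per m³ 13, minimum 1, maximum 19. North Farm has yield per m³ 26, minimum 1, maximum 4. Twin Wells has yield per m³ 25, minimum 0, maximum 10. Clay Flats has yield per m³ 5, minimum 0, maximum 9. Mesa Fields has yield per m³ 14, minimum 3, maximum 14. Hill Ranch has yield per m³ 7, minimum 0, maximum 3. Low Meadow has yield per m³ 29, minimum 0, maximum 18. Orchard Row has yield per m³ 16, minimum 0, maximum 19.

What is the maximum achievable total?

Meeting every minimum uses 1+1+0+0+3+0+0+0 = 5 m³, leaving 47.
Highest yield per m³ first: Low Meadow 29 > North Farm 26 > Twin Wells 25 > Orchard Row 16 > Mesa Fields 14 > Riverbend 13 > Hill Ranch 7 > Clay Flats 5.
Give Low Meadow 18 more to hit its cap of 18 ; 29 left.
North Farm: +3 to 4 (cap) ; 26 left.
Twin Wells takes 10 more to reach its cap of 10 ; 16 left.
Orchard Row has room for 19 more but only 16 remain, so it gets 16.
Total = 13×1 + 26×4 + 25×10 + 14×3 + 29×18 + 16×16 = 1187.

1187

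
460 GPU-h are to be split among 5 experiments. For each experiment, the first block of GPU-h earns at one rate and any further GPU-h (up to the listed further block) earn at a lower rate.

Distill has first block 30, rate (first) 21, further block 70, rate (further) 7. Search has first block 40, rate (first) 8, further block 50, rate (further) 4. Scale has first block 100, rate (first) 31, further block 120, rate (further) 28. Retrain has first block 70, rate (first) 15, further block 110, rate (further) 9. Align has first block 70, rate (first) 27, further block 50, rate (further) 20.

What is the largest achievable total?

Rank every tier by rate: Scale/first 31 > Scale/second 28 > Align/first 27 > Distill/first 21 > Align/second 20 > Retrain/first 15 > Retrain/second 9 > Search/first 8 > Distill/second 7 > Search/second 4.
Scale/first (31): +100 ; 360 left.
Scale second at 28: fill all 120 ; 240 left.
Align first at 27: fill all 70 ; 170 left.
Distill/first (21): +30 ; 140 left.
Align/second (20): +50 ; 90 left.
Fill Retrain first block (70 at 15) ; 20 left.
Retrain/second: +20 of 110 at 9; pool empty.
Total = 31×100 + 28×120 + 27×70 + 21×30 + 20×50 + 15×70 + 9×20 = 11210.

11210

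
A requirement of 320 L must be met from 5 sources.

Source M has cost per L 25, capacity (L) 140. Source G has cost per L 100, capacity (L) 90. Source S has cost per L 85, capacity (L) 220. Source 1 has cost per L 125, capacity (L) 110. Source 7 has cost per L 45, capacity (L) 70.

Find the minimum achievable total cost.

16000

Cheapest first:
Source M (25): use full 140 → 180 L to go.
Source 7 (45): use full 70 → 110 L to go.
Source S at 85: take 110 of its 220 → requirement met.
Source G, Source 1: unused.
Cost = 140×25 + 70×45 + 110×85 = 16000.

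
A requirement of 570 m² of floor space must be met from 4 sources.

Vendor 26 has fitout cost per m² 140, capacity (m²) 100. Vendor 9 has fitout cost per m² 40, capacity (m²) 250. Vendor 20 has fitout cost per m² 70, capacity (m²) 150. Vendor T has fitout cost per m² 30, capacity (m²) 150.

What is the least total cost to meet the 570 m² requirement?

Cheapest first:
Vendor T (30): use full 150 — 420 m² to go.
Vendor 9 (40): use full 250 — 170 m² to go.
Take 150 from Vendor 20 at 70 — need 20 more.
Take 20 from Vendor 26 at 140 to finish.
Cost = 150×30 + 250×40 + 150×70 + 20×140 = 27800.

27800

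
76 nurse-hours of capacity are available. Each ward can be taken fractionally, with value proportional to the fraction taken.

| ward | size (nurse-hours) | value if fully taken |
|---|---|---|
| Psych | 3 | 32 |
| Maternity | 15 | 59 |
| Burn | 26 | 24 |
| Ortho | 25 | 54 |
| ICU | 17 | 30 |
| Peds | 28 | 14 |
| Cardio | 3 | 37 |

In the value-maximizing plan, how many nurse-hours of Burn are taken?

13

Sort by value density: Cardio 37/3≈12.3, Psych 32/3≈10.7, Maternity 59/15≈3.93, Ortho 54/25≈2.16, ICU 30/17≈1.76, Burn 24/26≈0.923, Peds 14/28≈0.5.
Cardio: take in full, 3 nurse-hours for value 37 → 73 left.
Take all of Psych (3 nurse-hours, value 32) → 70 nurse-hours left.
Take all of Maternity (15 nurse-hours, value 59) → 55 nurse-hours left.
Ortho: take in full, 25 nurse-hours for value 54 → 30 left.
ICU: take in full, 17 nurse-hours for value 30 → 13 left.
13 nurse-hours left: a 13/26 share of Burn gives 24×13/26 = 12.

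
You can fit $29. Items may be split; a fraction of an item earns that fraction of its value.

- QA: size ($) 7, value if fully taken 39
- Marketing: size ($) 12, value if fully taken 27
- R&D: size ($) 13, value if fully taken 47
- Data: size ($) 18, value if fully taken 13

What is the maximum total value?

106.25

Rank by value-to-size ratio: QA 39/7≈5.57, R&D 47/13≈3.62, Marketing 27/12≈2.25, Data 13/18≈0.722.
All 7 $ of QA fit (value 39) → 22 remain.
R&D: take in full, 13 $ for value 47 → 9 left.
Only 9 $ remain; take 9/12 of Marketing for value 27×9/12 = 20.25.
Total value = 106.25.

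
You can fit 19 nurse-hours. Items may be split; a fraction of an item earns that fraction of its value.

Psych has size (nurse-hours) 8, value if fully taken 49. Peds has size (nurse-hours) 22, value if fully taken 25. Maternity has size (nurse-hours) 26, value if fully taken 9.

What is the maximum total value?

61.5

Sort by value density: Psych 49/8≈6.12, Peds 25/22≈1.14, Maternity 9/26≈0.346.
Psych: take in full, 8 nurse-hours for value 49 ; 11 left.
11 nurse-hours left: a 11/22 share of Peds gives 25×11/22 = 12.5.
Total value = 61.5.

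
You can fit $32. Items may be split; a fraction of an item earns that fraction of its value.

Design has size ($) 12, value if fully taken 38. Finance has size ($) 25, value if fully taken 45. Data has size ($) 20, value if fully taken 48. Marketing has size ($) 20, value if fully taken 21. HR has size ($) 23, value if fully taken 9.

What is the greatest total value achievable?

Sort by value density: Design 38/12≈3.17, Data 48/20≈2.4, Finance 45/25≈1.8, Marketing 21/20≈1.05, HR 9/23≈0.391.
All 12 $ of Design fit (value 38) → 20 remain.
Data: take in full, 20 $ for value 48 → 0 left.
Total value = 86.

86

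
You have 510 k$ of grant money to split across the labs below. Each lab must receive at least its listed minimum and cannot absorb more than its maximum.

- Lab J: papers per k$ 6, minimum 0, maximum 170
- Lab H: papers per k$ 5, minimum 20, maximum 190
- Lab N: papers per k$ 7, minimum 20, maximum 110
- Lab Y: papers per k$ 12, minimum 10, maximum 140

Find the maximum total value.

3920

Meeting every minimum uses 0+20+20+10 = 50 k$, leaving 460.
Highest papers per k$ first: Lab Y 12 > Lab N 7 > Lab J 6 > Lab H 5.
Lab Y: +130 to 140 (cap) → 330 left.
Lab N takes 90 more to reach its cap of 110 → 240 left.
Lab J takes 170 more to reach its cap of 170 → 70 left.
Only 70 left; Lab H takes them to reach 90.
Total = 6×170 + 5×90 + 7×110 + 12×140 = 3920.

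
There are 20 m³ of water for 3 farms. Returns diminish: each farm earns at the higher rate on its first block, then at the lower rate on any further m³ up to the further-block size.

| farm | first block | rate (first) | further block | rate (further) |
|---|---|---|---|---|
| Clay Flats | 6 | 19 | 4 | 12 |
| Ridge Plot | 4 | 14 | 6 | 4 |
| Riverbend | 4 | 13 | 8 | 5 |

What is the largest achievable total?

Treat each block as its own option and order by rate: Clay Flats/T1 19 > Ridge Plot/T1 14 > Riverbend/T1 13 > Clay Flats/T2 12 > Riverbend/T2 5 > Ridge Plot/T2 4.
Fill Clay Flats T1 block (6 at 19) → 14 left.
Ridge Plot/T1 (14): +4 → 10 left.
Fill Riverbend T1 block (4 at 13) → 6 left.
Fill Clay Flats T2 block (4 at 12) → 2 left.
Riverbend T2 at 5: only 2 left, fill 2.
Total = 19×6 + 14×4 + 13×4 + 12×4 + 5×2 = 280.

280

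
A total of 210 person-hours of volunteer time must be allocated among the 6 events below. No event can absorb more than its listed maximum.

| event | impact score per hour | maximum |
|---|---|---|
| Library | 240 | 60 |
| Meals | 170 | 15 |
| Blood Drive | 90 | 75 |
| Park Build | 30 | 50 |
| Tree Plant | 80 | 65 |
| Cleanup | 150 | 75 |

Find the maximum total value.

Rank by impact score per hour: Library 240 > Meals 170 > Cleanup 150 > Blood Drive 90 > Tree Plant 80 > Park Build 30.
Give Library 60 to hit its cap of 60 → 150 left.
Meals: +15 to 15 (cap) → 135 left.
Give Cleanup 75 to hit its cap of 75 → 60 left.
Blood Drive has room for 75 but only 60 remain, so it gets 60.
Total = 240×60 + 170×15 + 90×60 + 150×75 = 33600.

33600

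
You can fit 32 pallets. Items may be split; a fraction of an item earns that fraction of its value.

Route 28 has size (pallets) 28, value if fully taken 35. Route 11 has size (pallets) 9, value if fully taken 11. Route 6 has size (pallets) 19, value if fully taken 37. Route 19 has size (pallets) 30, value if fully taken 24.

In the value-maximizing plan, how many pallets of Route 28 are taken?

13

Rank by value-to-size ratio: Route 6 37/19≈1.95, Route 28 35/28≈1.25, Route 11 11/9≈1.22, Route 19 24/30≈0.8.
Take all of Route 6 (19 pallets, value 37) — 13 pallets left.
Fill the last 13 pallets with part of Route 28: 13/28 of it earns 16.25.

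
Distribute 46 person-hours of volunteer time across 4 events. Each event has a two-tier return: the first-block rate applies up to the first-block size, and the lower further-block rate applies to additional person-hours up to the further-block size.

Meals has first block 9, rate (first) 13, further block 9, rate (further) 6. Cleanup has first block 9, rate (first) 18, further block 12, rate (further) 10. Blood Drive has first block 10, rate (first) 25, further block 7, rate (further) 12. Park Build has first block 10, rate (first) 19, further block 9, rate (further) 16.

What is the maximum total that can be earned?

850

Treat each block as its own option and order by rate: Blood Drive/first 25 > Park Build/first 19 > Cleanup/first 18 > Park Build/second 16 > Meals/first 13 > Blood Drive/second 12 > Cleanup/second 10 > Meals/second 6.
Blood Drive/first (25): +10 — 36 left.
Fill Park Build first block (10 at 19) — 26 left.
Cleanup/first (18): +9 — 17 left.
Park Build/second (16): +9 — 8 left.
8 remain; put them into Meals first at 13.
Total = 25×10 + 19×10 + 18×9 + 16×9 + 13×8 = 850.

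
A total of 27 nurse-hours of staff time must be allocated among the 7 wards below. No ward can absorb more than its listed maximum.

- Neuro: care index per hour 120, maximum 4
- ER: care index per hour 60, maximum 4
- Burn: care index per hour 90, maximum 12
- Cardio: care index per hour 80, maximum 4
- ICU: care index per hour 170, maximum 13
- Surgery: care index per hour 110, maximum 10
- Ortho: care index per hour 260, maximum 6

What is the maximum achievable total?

Rank by care index per hour: Ortho 260 > ICU 170 > Neuro 120 > Surgery 110 > Burn 90 > Cardio 80 > ER 60.
Ortho takes 6 to reach its cap of 6 → 21 left.
ICU: +13 to 13 (cap) → 8 left.
Neuro takes 4 to reach its cap of 4 → 4 left.
Only 4 left; Surgery takes them to reach 4.
Total = 120×4 + 170×13 + 110×4 + 260×6 = 4690.

4690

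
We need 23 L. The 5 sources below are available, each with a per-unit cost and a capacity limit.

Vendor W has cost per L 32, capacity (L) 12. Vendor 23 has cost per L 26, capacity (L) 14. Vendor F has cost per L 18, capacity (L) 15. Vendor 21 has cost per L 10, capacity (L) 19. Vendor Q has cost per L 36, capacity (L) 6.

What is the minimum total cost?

262

Fill from the cheapest source first.
Vendor 21 (10): use full 19 ; 4 L to go.
Vendor F (18): take the remaining 4 ; done.
Vendor 23, Vendor W, Vendor Q: unused.
Cost = 19×10 + 4×18 = 262.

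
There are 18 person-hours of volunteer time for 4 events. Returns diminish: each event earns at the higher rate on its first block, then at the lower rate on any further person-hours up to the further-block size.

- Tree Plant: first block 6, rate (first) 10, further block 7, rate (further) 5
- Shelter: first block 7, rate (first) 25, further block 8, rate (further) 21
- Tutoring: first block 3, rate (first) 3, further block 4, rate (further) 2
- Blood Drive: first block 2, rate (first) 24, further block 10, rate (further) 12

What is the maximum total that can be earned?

Rank every tier by rate: Shelter/first 25 > Blood Drive/first 24 > Shelter/second 21 > Blood Drive/second 12 > Tree Plant/first 10 > Tree Plant/second 5 > Tutoring/first 3 > Tutoring/second 2.
Shelter/first (25): +7 — 11 left.
Fill Blood Drive first block (2 at 24) — 9 left.
Shelter second at 21: fill all 8 — 1 left.
Blood Drive/second: +1 of 10 at 12; pool empty.
Total = 25×7 + 24×2 + 21×8 + 12×1 = 403.

403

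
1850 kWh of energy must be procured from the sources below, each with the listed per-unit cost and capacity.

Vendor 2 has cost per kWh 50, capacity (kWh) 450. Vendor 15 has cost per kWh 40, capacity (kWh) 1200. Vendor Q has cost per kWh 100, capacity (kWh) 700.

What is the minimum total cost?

90500

Cheapest first:
Vendor 15 at 40: take all 1200 kWh → 650 still needed.
Take 450 from Vendor 2 at 50 → need 200 more.
Vendor Q at 100: take 200 of its 700 → requirement met.
Cost = 1200×40 + 450×50 + 200×100 = 90500.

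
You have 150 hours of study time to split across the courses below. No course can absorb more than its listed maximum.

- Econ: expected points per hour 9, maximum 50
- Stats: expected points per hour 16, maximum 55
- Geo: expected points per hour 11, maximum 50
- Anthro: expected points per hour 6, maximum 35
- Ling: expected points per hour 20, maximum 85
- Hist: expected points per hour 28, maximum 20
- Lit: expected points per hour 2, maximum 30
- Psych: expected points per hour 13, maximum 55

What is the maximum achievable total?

Rank by expected points per hour: Hist 28 > Ling 20 > Stats 16 > Psych 13 > Geo 11 > Econ 9 > Anthro 6 > Lit 2.
Hist takes 20 to reach its cap of 20 — 130 left.
Ling: +85 to 85 (cap) — 45 left.
Only 45 left; Stats takes them to reach 45.
Total = 16×45 + 20×85 + 28×20 = 2980.

2980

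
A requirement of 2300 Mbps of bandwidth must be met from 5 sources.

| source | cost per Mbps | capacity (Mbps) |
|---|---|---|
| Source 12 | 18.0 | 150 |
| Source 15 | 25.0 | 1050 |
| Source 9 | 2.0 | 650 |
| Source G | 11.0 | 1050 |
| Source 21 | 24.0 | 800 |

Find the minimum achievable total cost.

Fill from the cheapest source first.
Source 9 at 2.0: take all 650 Mbps → 1650 still needed.
Source G (11.0): use full 1050 → 600 Mbps to go.
Take 150 from Source 12 at 18.0 → need 450 more.
Source 21 (24.0): take the remaining 450 → done.
Source 15: unused.
Cost = 650×2.0 + 1050×11.0 + 150×18.0 + 450×24.0 = 26350.

26350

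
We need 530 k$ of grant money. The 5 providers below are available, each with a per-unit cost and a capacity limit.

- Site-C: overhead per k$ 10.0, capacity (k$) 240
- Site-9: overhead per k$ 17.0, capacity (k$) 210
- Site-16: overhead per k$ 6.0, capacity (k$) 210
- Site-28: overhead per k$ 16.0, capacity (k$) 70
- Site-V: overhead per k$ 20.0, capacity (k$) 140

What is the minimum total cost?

Fill from the cheapest provider first.
Take 210 from Site-16 at 6.0 — need 320 more.
Site-C at 10.0: take all 240 k$ — 80 still needed.
Site-28 at 16.0: take all 70 k$ — 10 still needed.
Site-9 at 17.0: take 10 of its 210 — requirement met.
Site-V: unused.
Cost = 210×6.0 + 240×10.0 + 70×16.0 + 10×17.0 = 4950.

4950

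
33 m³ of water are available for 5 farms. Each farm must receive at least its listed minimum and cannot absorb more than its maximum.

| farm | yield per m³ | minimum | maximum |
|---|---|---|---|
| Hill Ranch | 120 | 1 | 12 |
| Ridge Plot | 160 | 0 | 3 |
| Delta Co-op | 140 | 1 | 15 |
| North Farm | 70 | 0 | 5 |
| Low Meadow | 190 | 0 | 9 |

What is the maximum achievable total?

5010

Meeting every minimum uses 1+0+1+0+0 = 2 m³, leaving 31.
Order the farms by yield per m³: Low Meadow 190 > Ridge Plot 160 > Delta Co-op 140 > Hill Ranch 120 > North Farm 70.
Low Meadow takes 9 more to reach its cap of 9 → 22 left.
Give Ridge Plot 3 more to hit its cap of 3 → 19 left.
Delta Co-op: +14 to 15 (cap) → 5 left.
Hill Ranch has room for 11 more but only 5 remain, so it gets 6.
Total = 120×6 + 160×3 + 140×15 + 190×9 = 5010.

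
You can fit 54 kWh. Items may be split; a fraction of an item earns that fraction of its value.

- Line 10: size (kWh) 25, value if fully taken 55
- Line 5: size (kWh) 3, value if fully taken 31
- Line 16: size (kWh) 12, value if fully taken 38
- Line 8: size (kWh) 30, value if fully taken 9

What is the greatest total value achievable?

128.2

Sort by value density: Line 5 31/3≈10.3, Line 16 38/12≈3.17, Line 10 55/25≈2.2, Line 8 9/30≈0.3.
Take all of Line 5 (3 kWh, value 31) → 51 kWh left.
All 12 kWh of Line 16 fit (value 38) → 39 remain.
Line 10: take in full, 25 kWh for value 55 → 14 left.
14 kWh left: a 14/30 share of Line 8 gives 9×14/30 = 4.2.
Total value = 128.2.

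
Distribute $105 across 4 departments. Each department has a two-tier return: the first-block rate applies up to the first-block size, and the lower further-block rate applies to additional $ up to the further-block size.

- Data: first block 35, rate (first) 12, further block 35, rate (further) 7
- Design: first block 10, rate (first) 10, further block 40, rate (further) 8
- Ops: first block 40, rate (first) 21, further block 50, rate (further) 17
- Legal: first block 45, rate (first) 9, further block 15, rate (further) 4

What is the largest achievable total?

1870

Rank every tier by rate: Ops/first 21 > Ops/second 17 > Data/first 12 > Design/first 10 > Legal/first 9 > Design/second 8 > Data/second 7 > Legal/second 4.
Ops first at 21: fill all 40 ; 65 left.
Fill Ops second block (50 at 17) ; 15 left.
15 remain; put them into Data first at 12.
Total = 21×40 + 17×50 + 12×15 = 1870.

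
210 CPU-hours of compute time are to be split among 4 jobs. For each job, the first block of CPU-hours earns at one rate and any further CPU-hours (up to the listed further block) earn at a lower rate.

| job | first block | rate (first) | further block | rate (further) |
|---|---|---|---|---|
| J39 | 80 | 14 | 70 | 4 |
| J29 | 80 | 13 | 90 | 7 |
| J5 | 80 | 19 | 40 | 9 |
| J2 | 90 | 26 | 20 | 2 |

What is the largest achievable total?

Rank every tier by rate: J2/tier1 26 > J5/tier1 19 > J39/tier1 14 > J29/tier1 13 > J5/tier2 9 > J29/tier2 7 > J39/tier2 4 > J2/tier2 2.
Fill J2 tier1 block (90 at 26) ; 120 left.
J5/tier1 (19): +80 ; 40 left.
40 remain; put them into J39 tier1 at 14.
Total = 26×90 + 19×80 + 14×40 = 4420.

4420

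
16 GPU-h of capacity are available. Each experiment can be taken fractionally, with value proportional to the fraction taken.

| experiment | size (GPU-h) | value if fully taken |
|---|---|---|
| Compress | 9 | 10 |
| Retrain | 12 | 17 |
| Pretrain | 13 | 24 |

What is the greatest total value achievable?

Sort by value density: Pretrain 24/13≈1.85, Retrain 17/12≈1.42, Compress 10/9≈1.11.
All 13 GPU-h of Pretrain fit (value 24) — 3 remain.
Fill the last 3 GPU-h with part of Retrain: 3/12 of it earns 4.25.
Total value = 28.25.

28.25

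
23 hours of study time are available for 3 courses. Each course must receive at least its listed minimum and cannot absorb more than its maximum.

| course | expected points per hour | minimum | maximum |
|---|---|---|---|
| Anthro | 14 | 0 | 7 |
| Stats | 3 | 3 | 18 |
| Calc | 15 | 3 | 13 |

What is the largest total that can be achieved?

Meeting every minimum uses 0+3+3 = 6 hours, leaving 17.
Rank by expected points per hour: Calc 15 > Anthro 14 > Stats 3.
Calc: +10 to 13 (cap) — 7 left.
Anthro takes 7 more to reach its cap of 7 — 0 left.
Total = 14×7 + 3×3 + 15×13 = 302.

302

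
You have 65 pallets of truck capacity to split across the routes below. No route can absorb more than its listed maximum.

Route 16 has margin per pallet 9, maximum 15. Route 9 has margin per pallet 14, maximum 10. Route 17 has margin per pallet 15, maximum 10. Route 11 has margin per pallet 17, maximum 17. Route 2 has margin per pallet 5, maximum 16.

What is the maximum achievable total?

779

Highest margin per pallet first: Route 11 17 > Route 17 15 > Route 9 14 > Route 16 9 > Route 2 5.
Give Route 11 17 to hit its cap of 17 ; 48 left.
Give Route 17 10 to hit its cap of 10 ; 38 left.
Route 9: +10 to 10 (cap) ; 28 left.
Give Route 16 15 to hit its cap of 15 ; 13 left.
Only 13 left; Route 2 takes them to reach 13.
Total = 9×15 + 14×10 + 15×10 + 17×17 + 5×13 = 779.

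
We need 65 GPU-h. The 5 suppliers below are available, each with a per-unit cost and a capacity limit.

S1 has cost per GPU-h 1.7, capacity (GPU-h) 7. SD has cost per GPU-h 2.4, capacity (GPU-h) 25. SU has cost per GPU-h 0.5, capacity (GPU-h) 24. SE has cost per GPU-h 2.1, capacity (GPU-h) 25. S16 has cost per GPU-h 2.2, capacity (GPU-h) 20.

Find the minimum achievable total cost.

Use suppliers in increasing cost order.
SU at 0.5: take all 24 GPU-h → 41 still needed.
S1 at 1.7: take all 7 GPU-h → 34 still needed.
SE (2.1): use full 25 → 9 GPU-h to go.
Take 9 from S16 at 2.2 to finish.
SD: unused.
Cost = 24×0.5 + 7×1.7 + 25×2.1 + 9×2.2 = 96.2.

96.2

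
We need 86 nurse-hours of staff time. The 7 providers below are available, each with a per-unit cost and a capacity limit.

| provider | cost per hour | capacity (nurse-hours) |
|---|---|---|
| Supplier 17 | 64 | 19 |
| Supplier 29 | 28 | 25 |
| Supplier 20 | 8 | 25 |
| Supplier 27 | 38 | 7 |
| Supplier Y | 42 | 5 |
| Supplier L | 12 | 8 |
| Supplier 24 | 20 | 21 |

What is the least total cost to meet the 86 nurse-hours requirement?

Cheapest first:
Supplier 20 at 8: take all 25 nurse-hours — 61 still needed.
Supplier L at 12: take all 8 nurse-hours — 53 still needed.
Supplier 24 (20): use full 21 — 32 nurse-hours to go.
Supplier 29 at 28: take all 25 nurse-hours — 7 still needed.
Supplier 27 at 38: take all 7 nurse-hours — 0 still needed.
Supplier Y, Supplier 17: unused.
Cost = 25×8 + 8×12 + 21×20 + 25×28 + 7×38 = 1682.

1682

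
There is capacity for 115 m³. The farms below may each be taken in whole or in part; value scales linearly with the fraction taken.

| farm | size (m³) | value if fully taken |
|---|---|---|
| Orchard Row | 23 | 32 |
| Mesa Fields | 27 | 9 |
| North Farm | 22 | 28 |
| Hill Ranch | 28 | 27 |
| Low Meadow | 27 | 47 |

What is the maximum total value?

Best value per unit of size first: Low Meadow 47/27≈1.74, Orchard Row 32/23≈1.39, North Farm 28/22≈1.27, Hill Ranch 27/28≈0.964, Mesa Fields 9/27≈0.333.
Take all of Low Meadow (27 m³, value 47) — 88 m³ left.
All 23 m³ of Orchard Row fit (value 32) — 65 remain.
Take all of North Farm (22 m³, value 28) — 43 m³ left.
Hill Ranch: take in full, 28 m³ for value 27 — 15 left.
Only 15 m³ remain; take 15/27 of Mesa Fields for value 9×15/27 = 5.
Total value = 139.

139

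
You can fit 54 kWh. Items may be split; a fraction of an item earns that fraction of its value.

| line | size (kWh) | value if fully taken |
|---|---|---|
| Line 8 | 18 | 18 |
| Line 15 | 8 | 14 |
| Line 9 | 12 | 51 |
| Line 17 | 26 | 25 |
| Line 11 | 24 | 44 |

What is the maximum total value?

119

Sort by value density: Line 9 51/12≈4.25, Line 11 44/24≈1.83, Line 15 14/8≈1.75, Line 8 18/18≈1, Line 17 25/26≈0.962.
All 12 kWh of Line 9 fit (value 51) — 42 remain.
All 24 kWh of Line 11 fit (value 44) — 18 remain.
Take all of Line 15 (8 kWh, value 14) — 10 kWh left.
Fill the last 10 kWh with part of Line 8: 10/18 of it earns 10.
Total value = 119.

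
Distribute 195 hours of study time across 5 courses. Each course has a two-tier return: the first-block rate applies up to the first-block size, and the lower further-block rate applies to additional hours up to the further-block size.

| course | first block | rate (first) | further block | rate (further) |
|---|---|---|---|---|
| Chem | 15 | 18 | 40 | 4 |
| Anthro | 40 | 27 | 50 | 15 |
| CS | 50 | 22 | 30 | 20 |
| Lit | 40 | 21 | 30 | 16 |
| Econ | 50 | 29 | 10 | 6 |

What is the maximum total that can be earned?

Treat each block as its own option and order by rate: Econ/tier1 29 > Anthro/tier1 27 > CS/tier1 22 > Lit/tier1 21 > CS/tier2 20 > Chem/tier1 18 > Lit/tier2 16 > Anthro/tier2 15 > Econ/tier2 6 > Chem/tier2 4.
Econ/tier1 (29): +50 → 145 left.
Fill Anthro tier1 block (40 at 27) → 105 left.
CS tier1 at 22: fill all 50 → 55 left.
Fill Lit tier1 block (40 at 21) → 15 left.
CS/tier2: +15 of 30 at 20; pool empty.
Total = 29×50 + 27×40 + 22×50 + 21×40 + 20×15 = 4770.

4770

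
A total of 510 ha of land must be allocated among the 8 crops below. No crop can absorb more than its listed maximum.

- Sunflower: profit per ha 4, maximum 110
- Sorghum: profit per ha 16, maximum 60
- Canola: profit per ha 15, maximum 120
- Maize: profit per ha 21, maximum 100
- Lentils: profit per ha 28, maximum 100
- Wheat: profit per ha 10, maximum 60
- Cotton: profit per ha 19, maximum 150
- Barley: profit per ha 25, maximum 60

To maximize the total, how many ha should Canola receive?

40

Order the crops by profit per ha: Lentils 28 > Barley 25 > Maize 21 > Cotton 19 > Sorghum 16 > Canola 15 > Wheat 10 > Sunflower 4.
Give Lentils 100 to hit its cap of 100 ; 410 left.
Give Barley 60 to hit its cap of 60 ; 350 left.
Maize takes 100 to reach its cap of 100 ; 250 left.
Cotton takes 150 to reach its cap of 150 ; 100 left.
Give Sorghum 60 to hit its cap of 60 ; 40 left.
Only 40 left; Canola takes them to reach 40.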